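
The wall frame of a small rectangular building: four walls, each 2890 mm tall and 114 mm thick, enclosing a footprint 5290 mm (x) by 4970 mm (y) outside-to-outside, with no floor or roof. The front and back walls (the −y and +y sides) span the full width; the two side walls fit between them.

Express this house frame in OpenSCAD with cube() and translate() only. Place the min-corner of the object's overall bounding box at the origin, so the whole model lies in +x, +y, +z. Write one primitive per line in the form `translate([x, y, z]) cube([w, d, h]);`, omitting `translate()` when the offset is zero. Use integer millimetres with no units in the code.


cube([5290, 114, 2890]);
translate([0, 4856, 0]) cube([5290, 114, 2890]);
translate([0, 114, 0]) cube([114, 4742, 2890]);
translate([5176, 114, 0]) cube([114, 4742, 2890]);


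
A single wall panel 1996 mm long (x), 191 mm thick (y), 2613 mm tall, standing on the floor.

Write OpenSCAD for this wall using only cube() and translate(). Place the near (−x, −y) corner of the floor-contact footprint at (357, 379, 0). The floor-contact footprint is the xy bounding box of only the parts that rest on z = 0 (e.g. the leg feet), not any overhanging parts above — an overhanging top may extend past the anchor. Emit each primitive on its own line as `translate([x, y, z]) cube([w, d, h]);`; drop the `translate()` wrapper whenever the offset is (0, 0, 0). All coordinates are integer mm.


translate([357, 379, 0]) cube([1996, 191, 2613]);


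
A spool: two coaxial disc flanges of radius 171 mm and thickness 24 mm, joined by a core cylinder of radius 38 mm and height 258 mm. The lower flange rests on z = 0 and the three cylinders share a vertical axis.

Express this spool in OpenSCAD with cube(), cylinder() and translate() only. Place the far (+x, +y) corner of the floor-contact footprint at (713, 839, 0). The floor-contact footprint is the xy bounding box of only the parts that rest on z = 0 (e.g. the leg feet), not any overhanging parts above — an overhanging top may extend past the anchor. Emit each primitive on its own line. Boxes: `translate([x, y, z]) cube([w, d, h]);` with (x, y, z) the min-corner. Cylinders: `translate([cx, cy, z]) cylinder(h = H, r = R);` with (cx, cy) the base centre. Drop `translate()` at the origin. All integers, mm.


translate([542, 668, 0]) cylinder(h = 24, r = 171);
translate([542, 668, 24]) cylinder(h = 258, r = 38);
translate([542, 668, 282]) cylinder(h = 24, r = 171);


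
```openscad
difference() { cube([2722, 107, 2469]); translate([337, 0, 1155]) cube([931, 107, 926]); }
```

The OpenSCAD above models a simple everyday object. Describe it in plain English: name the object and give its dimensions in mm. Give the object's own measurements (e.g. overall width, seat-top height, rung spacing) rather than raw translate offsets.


A wall 2722 mm long (x), 107 mm thick (y), 2469 mm tall, with a rectangular window opening cut through it. The opening is 931 mm wide and 926 mm tall; its sill is at z = 1155 mm and its near (−x) edge is 337 mm from the wall's −x end. The opening passes through the full wall thickness.


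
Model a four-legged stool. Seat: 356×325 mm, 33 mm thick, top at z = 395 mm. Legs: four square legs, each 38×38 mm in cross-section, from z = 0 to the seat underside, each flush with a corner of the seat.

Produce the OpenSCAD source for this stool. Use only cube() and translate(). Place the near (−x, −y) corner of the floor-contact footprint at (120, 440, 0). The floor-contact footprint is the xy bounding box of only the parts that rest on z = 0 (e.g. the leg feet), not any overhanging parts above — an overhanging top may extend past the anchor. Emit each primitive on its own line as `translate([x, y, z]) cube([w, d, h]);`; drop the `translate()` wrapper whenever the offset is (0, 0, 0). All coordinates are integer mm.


translate([120, 440, 362]) cube([356, 325, 33]);
translate([120, 440, 0]) cube([38, 38, 362]);
translate([438, 440, 0]) cube([38, 38, 362]);
translate([120, 727, 0]) cube([38, 38, 362]);
translate([438, 727, 0]) cube([38, 38, 362]);


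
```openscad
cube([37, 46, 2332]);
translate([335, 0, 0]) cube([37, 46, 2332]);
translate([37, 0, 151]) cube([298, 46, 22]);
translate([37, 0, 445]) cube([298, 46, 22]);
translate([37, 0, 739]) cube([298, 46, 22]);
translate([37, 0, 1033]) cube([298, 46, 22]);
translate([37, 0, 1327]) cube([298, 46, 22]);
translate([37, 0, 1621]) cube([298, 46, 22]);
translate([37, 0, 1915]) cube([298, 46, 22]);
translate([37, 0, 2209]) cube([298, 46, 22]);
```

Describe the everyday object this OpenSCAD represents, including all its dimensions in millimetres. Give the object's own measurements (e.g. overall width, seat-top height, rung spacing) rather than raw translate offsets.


A straight ladder. Two 37×46 mm vertical rails, 2332 mm tall, stand 372 mm apart (outside-to-outside) with their front faces coplanar on the −y side. 8 rungs, each 46 mm deep and 22 mm tall, span between the inner faces of the rails, front faces flush with the rails. The lowest rung's underside is at z = 151 mm and rungs are spaced 294 mm apart (underside to underside).


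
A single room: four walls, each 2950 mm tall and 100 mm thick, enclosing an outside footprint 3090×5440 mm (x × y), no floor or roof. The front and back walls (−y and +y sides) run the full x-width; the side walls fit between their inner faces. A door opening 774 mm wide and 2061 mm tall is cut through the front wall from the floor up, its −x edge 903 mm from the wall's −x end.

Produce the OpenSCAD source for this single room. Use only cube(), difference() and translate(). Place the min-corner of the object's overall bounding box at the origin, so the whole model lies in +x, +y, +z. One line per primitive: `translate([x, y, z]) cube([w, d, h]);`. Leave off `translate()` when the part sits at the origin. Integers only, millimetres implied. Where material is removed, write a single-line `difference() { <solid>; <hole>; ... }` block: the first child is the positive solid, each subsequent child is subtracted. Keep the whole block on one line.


difference() { cube([3090, 100, 2950]); translate([903, 0, 0]) cube([774, 100, 2061]); }
translate([0, 5340, 0]) cube([3090, 100, 2950]);
translate([0, 100, 0]) cube([100, 5240, 2950]);
translate([2990, 100, 0]) cube([100, 5240, 2950]);


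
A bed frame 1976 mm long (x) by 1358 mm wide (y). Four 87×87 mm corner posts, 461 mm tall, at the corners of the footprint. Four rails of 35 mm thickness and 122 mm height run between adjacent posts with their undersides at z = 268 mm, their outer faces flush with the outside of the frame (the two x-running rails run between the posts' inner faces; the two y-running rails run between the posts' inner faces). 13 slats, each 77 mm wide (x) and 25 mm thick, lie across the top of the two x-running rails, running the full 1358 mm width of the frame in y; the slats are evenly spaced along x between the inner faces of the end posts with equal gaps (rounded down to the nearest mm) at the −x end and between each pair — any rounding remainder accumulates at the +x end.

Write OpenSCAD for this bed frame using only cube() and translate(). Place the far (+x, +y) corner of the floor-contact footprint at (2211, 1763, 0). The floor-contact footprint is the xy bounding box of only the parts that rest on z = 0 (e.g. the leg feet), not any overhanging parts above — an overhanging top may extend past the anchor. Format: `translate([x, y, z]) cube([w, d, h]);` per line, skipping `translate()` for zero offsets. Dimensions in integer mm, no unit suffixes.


translate([235, 405, 0]) cube([87, 87, 461]);
translate([235, 1676, 0]) cube([87, 87, 461]);
translate([2124, 405, 0]) cube([87, 87, 461]);
translate([2124, 1676, 0]) cube([87, 87, 461]);
translate([322, 405, 268]) cube([1802, 35, 122]);
translate([322, 1728, 268]) cube([1802, 35, 122]);
translate([235, 492, 268]) cube([35, 1184, 122]);
translate([2176, 492, 268]) cube([35, 1184, 122]);
translate([379, 405, 390]) cube([77, 1358, 25]);
translate([513, 405, 390]) cube([77, 1358, 25]);
translate([647, 405, 390]) cube([77, 1358, 25]);
translate([781, 405, 390]) cube([77, 1358, 25]);
translate([915, 405, 390]) cube([77, 1358, 25]);
translate([1049, 405, 390]) cube([77, 1358, 25]);
translate([1183, 405, 390]) cube([77, 1358, 25]);
translate([1317, 405, 390]) cube([77, 1358, 25]);
translate([1451, 405, 390]) cube([77, 1358, 25]);
translate([1585, 405, 390]) cube([77, 1358, 25]);
translate([1719, 405, 390]) cube([77, 1358, 25]);
translate([1853, 405, 390]) cube([77, 1358, 25]);
translate([1987, 405, 390]) cube([77, 1358, 25]);


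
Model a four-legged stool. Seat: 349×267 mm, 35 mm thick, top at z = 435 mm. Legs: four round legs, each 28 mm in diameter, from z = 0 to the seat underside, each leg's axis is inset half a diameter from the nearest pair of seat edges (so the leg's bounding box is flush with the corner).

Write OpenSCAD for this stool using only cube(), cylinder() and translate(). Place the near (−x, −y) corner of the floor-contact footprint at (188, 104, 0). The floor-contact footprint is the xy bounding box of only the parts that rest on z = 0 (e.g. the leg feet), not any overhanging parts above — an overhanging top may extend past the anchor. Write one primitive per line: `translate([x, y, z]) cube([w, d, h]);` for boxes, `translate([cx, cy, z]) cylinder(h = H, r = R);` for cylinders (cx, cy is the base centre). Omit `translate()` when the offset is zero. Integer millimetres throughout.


translate([188, 104, 400]) cube([349, 267, 35]);
translate([202, 118, 0]) cylinder(h = 400, r = 14);
translate([523, 118, 0]) cylinder(h = 400, r = 14);
translate([202, 357, 0]) cylinder(h = 400, r = 14);
translate([523, 357, 0]) cylinder(h = 400, r = 14);


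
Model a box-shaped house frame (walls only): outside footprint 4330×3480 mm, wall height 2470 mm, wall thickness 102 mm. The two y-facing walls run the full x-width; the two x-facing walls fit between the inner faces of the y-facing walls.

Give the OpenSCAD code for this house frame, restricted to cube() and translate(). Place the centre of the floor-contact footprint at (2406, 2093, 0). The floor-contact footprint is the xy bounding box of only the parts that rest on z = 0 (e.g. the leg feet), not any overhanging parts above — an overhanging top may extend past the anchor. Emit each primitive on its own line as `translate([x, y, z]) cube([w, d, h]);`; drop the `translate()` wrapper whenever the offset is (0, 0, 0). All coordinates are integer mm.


translate([241, 353, 0]) cube([4330, 102, 2470]);
translate([241, 3731, 0]) cube([4330, 102, 2470]);
translate([241, 455, 0]) cube([102, 3276, 2470]);
translate([4469, 455, 0]) cube([102, 3276, 2470]);


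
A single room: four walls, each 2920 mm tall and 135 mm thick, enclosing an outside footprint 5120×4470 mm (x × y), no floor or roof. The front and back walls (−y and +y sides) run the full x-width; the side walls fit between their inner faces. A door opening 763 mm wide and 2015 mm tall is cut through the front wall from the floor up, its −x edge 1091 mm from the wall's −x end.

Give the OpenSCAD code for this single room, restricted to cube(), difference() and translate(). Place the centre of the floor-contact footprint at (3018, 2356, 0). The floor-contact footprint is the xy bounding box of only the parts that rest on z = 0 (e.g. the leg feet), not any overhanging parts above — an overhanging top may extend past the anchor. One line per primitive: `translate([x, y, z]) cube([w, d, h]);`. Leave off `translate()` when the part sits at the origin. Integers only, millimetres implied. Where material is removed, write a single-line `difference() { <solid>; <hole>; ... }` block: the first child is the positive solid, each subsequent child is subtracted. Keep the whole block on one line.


difference() { translate([458, 121, 0]) cube([5120, 135, 2920]); translate([1549, 121, 0]) cube([763, 135, 2015]); }
translate([458, 4456, 0]) cube([5120, 135, 2920]);
translate([458, 256, 0]) cube([135, 4200, 2920]);
translate([5443, 256, 0]) cube([135, 4200, 2920]);


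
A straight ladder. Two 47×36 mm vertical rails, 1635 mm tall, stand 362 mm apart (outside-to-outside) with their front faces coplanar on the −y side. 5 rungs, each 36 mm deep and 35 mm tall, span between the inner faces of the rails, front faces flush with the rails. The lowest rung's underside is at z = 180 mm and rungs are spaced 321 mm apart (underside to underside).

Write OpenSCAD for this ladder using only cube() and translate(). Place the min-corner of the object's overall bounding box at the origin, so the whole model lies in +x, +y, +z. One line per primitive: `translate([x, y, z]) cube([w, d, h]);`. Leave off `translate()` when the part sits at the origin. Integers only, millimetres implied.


cube([47, 36, 1635]);
translate([315, 0, 0]) cube([47, 36, 1635]);
translate([47, 0, 180]) cube([268, 36, 35]);
translate([47, 0, 501]) cube([268, 36, 35]);
translate([47, 0, 822]) cube([268, 36, 35]);
translate([47, 0, 1143]) cube([268, 36, 35]);
translate([47, 0, 1464]) cube([268, 36, 35]);


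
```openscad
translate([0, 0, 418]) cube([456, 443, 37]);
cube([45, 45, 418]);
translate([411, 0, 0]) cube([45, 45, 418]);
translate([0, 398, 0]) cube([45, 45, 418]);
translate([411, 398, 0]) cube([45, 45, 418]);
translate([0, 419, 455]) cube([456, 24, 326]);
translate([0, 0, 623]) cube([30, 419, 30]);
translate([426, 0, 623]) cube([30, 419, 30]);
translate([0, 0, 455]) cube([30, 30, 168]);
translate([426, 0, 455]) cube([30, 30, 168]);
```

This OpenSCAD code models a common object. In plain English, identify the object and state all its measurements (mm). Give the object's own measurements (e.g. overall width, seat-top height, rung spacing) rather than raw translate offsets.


A chair. The seat is a 456×443×37 mm slab with its top at z = 455 mm, on four 45×45 mm corner legs (flush with the seat edges, standing on z = 0). A flat backrest 24 mm thick, 326 mm tall, spans the full seat width and rises from the seat top along its +y edge, rear face flush with the rear of the seat. Two armrests of 30×30 mm section run along each side from the seat's front edge to the front of the backrest, top faces 198 mm above the seat top and outer faces flush with the seat's x-edges; a 30×30 mm post under the front of each armrest stands on the seat at the front corner.


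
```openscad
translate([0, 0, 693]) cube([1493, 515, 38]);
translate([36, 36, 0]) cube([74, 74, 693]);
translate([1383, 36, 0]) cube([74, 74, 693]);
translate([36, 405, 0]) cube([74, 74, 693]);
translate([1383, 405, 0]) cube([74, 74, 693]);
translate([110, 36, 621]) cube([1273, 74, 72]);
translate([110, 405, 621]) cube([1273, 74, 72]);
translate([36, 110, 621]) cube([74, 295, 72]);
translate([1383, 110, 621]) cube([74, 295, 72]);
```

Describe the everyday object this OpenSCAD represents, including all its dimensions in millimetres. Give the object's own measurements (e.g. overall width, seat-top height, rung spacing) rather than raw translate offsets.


A rectangular dining table. The top is 1493×515×38 mm with its upper surface at z = 731 mm. It stands on four 74×74 mm square legs, each inset 36 mm from the nearest pair of top edges, running from the floor to the underside of the top. Four apron rails, 74 mm thick and 72 mm tall, run between adjacent legs with their top edges flush with the underside of the top and their outer faces flush with the legs' outer faces.


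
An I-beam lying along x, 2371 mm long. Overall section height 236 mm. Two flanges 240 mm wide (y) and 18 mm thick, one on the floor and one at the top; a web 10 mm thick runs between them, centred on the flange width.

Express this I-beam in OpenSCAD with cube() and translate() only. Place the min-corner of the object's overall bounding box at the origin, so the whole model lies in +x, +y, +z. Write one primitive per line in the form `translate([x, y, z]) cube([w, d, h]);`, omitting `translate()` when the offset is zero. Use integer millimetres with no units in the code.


cube([2371, 240, 18]);
translate([0, 115, 18]) cube([2371, 10, 200]);
translate([0, 0, 218]) cube([2371, 240, 18]);


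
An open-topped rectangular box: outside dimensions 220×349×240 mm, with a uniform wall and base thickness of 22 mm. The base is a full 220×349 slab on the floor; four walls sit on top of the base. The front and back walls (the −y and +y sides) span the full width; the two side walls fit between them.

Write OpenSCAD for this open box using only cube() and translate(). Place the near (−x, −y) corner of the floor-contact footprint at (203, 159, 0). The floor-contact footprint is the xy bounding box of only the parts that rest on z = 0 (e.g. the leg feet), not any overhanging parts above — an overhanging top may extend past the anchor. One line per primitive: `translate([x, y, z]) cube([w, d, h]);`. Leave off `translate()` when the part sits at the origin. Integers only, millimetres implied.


translate([203, 159, 0]) cube([220, 349, 22]);
translate([203, 159, 22]) cube([220, 22, 218]);
translate([203, 486, 22]) cube([220, 22, 218]);
translate([203, 181, 22]) cube([22, 305, 218]);
translate([401, 181, 22]) cube([22, 305, 218]);


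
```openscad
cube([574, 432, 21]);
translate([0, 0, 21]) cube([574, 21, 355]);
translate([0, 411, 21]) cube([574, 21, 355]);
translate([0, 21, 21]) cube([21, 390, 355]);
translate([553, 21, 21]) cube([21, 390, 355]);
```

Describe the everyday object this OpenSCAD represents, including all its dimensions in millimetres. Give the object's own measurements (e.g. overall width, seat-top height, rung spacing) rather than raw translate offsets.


An open-topped rectangular box: outside dimensions 574×432×376 mm, with a uniform wall and base thickness of 21 mm. The base is a full 574×432 slab on the floor; four walls sit on top of the base. The front and back walls (the −y and +y sides) span the full width; the two side walls fit between them.


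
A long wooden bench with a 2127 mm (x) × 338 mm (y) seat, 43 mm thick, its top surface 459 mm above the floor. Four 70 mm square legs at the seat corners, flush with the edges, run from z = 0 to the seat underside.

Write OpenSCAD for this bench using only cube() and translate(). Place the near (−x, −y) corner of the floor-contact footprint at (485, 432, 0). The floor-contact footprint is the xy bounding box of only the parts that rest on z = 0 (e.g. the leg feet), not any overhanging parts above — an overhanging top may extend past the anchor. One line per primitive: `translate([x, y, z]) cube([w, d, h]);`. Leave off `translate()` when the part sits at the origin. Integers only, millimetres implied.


translate([485, 432, 416]) cube([2127, 338, 43]);
translate([485, 432, 0]) cube([70, 70, 416]);
translate([485, 700, 0]) cube([70, 70, 416]);
translate([2542, 432, 0]) cube([70, 70, 416]);
translate([2542, 700, 0]) cube([70, 70, 416]);


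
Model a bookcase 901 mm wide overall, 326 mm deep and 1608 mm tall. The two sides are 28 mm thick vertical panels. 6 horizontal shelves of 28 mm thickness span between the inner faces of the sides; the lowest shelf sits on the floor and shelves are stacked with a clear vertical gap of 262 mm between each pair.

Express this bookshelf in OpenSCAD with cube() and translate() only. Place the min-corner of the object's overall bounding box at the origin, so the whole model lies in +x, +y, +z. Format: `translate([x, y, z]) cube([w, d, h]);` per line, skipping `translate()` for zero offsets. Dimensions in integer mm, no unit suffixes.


cube([28, 326, 1608]);
translate([873, 0, 0]) cube([28, 326, 1608]);
translate([28, 0, 0]) cube([845, 326, 28]);
translate([28, 0, 290]) cube([845, 326, 28]);
translate([28, 0, 580]) cube([845, 326, 28]);
translate([28, 0, 870]) cube([845, 326, 28]);
translate([28, 0, 1160]) cube([845, 326, 28]);
translate([28, 0, 1450]) cube([845, 326, 28]);


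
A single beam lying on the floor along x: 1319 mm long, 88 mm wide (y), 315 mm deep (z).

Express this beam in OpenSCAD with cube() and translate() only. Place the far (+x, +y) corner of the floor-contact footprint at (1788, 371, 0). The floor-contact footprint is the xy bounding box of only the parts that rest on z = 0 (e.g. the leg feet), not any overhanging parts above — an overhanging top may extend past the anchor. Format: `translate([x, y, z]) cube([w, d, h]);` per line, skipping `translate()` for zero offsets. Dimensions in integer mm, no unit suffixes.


translate([469, 283, 0]) cube([1319, 88, 315]);


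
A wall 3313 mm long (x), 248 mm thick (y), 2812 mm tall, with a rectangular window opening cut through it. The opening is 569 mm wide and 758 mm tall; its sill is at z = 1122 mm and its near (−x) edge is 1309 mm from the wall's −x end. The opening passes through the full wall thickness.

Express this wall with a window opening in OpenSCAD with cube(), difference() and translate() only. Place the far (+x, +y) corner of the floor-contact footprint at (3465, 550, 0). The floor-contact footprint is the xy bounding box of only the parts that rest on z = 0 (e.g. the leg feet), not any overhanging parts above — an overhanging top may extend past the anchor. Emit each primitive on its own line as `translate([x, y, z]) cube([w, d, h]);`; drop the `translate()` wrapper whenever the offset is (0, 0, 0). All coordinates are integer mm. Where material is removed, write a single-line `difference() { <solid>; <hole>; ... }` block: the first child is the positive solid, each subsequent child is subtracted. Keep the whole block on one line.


difference() { translate([152, 302, 0]) cube([3313, 248, 2812]); translate([1461, 302, 1122]) cube([569, 248, 758]); }


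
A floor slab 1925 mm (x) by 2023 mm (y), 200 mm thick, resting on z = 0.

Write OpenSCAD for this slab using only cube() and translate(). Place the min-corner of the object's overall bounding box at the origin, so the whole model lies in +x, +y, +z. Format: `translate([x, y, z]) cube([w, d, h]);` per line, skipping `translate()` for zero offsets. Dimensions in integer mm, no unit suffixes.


cube([1925, 2023, 200]);


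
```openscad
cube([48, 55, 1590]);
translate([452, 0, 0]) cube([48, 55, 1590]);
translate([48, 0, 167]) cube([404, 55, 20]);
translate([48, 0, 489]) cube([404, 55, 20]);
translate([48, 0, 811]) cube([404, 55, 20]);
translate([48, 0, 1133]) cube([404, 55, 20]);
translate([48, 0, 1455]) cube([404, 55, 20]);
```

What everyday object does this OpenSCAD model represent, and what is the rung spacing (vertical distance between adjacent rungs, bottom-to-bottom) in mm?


A ladder. The rung spacing is 322 mm.

Two tall 48×55 posts with 5 short bars between them — a ladder. Adjacent rungs sit at z = 167 and z = 489, so the spacing is 489 − 167 = 322 mm.


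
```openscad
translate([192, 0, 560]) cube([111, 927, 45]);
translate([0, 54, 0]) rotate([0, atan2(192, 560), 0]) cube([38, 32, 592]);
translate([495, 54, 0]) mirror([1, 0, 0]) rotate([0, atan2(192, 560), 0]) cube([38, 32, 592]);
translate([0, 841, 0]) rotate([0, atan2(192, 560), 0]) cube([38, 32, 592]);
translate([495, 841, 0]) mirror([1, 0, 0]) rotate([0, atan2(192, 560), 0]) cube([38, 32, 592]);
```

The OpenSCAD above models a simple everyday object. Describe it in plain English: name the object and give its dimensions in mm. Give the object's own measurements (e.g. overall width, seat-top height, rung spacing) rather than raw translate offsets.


A sawhorse. A 111×927×45 mm beam (x, y, z) sits on two A-frame leg pairs. Each pair is two raked legs of 38×32 mm section (32 mm along y) splaying symmetrically in x. Each leg rises 560 mm vertically over 192 mm of horizontal reach and is 592 mm long along its own axis. Every leg's outer bottom edge rests on the floor and its outer top edge meets a bottom edge of the beam — the left legs (tilting toward +x) meet the beam's −x bottom edge, the right legs (their mirror images, tilting toward −x) meet its +x bottom edge — so the leg tops tuck under the beam, the beam's underside is 560 mm above the floor, and the feet are 495 mm apart outside-to-outside with the beam centred between them. The two leg pairs are set in 54 mm from either end of the beam.


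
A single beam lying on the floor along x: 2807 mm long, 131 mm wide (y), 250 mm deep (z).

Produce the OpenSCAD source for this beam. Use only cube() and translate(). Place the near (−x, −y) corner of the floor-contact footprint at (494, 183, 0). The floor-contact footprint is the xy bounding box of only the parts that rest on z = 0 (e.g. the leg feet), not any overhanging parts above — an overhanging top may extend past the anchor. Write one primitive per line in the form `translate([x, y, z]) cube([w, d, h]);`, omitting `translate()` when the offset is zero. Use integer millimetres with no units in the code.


translate([494, 183, 0]) cube([2807, 131, 250]);


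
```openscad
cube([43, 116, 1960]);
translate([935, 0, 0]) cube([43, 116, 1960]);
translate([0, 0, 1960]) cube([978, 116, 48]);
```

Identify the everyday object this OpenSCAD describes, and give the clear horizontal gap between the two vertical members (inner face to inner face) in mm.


A door frame. The clear opening width is 892 mm.

Two 1960 mm tall posts with a header on top — a door frame. The left jamb is 43 mm wide at x = 0; the right jamb starts at x = 935. The clear opening is 935 − 43 = 892 mm.


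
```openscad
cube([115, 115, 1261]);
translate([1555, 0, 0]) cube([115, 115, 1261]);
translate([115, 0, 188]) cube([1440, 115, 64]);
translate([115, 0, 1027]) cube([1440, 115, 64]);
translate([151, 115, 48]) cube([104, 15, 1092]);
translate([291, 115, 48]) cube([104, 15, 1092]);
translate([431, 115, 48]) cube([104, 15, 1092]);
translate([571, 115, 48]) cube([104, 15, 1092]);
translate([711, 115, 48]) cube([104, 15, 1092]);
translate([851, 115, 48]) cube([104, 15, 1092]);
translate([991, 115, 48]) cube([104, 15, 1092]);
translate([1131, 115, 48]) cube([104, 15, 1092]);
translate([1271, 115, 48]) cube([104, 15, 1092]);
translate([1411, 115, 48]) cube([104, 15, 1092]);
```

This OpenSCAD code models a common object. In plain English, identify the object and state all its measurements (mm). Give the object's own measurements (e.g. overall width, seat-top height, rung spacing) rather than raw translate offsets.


A fence section. Two 115×115 mm posts, 1261 mm tall, stand on the floor with a clear span of 1440 mm between their inner faces. Two horizontal rails of 115×64 mm section span the gap between the posts with their undersides at z = 188 mm and z = 1027 mm, flush with the posts' −y face. 10 pickets, each 104 mm wide, 15 mm thick and 1092 mm tall, are fixed to the +y face of the rails with their bottoms at z = 48 mm, spaced across the span with a 36 mm gap after the −x post and between neighbouring pickets, with 40 mm left before the +x post.


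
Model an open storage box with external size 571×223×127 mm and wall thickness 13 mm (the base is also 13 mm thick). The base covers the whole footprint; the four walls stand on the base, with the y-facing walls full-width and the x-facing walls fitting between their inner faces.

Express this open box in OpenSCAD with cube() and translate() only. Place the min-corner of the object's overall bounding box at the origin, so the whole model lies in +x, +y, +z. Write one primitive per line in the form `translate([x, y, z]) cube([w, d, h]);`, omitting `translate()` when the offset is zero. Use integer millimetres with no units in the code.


cube([571, 223, 13]);
translate([0, 0, 13]) cube([571, 13, 114]);
translate([0, 210, 13]) cube([571, 13, 114]);
translate([0, 13, 13]) cube([13, 197, 114]);
translate([558, 13, 13]) cube([13, 197, 114]);


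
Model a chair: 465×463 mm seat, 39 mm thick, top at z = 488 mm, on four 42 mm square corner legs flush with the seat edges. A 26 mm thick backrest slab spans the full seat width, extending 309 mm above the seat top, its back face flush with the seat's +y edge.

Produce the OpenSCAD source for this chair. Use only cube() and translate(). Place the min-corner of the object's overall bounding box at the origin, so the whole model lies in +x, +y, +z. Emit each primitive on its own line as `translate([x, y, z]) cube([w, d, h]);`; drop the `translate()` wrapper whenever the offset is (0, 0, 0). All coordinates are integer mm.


translate([0, 0, 449]) cube([465, 463, 39]);
cube([42, 42, 449]);
translate([423, 0, 0]) cube([42, 42, 449]);
translate([0, 421, 0]) cube([42, 42, 449]);
translate([423, 421, 0]) cube([42, 42, 449]);
translate([0, 437, 488]) cube([465, 26, 309]);


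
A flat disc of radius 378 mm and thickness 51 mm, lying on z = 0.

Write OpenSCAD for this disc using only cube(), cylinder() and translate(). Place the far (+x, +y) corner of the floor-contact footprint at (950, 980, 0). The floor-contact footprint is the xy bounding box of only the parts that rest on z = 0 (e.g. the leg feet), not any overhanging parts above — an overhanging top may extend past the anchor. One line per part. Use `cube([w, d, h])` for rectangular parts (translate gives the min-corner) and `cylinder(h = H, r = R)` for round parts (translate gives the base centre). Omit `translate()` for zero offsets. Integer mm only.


translate([572, 602, 0]) cylinder(h = 51, r = 378);


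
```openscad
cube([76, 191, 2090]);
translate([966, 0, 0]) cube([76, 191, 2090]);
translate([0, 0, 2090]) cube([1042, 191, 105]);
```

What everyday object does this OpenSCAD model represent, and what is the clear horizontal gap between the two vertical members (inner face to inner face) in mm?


A door frame. The clear opening width is 890 mm.

Two 2090 mm tall posts with a header on top — a door frame. The left jamb is 76 mm wide at x = 0; the right jamb starts at x = 966. The clear opening is 966 − 76 = 890 mm.


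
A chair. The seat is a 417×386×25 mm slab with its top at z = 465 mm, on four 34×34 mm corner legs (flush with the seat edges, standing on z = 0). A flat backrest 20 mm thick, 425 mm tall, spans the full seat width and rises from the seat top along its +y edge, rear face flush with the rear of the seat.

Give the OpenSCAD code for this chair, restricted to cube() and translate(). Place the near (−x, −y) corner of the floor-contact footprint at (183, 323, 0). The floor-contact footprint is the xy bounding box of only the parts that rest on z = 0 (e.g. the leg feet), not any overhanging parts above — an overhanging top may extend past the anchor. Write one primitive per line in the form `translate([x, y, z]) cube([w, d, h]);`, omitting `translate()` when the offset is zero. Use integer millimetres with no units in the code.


translate([183, 323, 440]) cube([417, 386, 25]);
translate([183, 323, 0]) cube([34, 34, 440]);
translate([566, 323, 0]) cube([34, 34, 440]);
translate([183, 675, 0]) cube([34, 34, 440]);
translate([566, 675, 0]) cube([34, 34, 440]);
translate([183, 689, 465]) cube([417, 20, 425]);


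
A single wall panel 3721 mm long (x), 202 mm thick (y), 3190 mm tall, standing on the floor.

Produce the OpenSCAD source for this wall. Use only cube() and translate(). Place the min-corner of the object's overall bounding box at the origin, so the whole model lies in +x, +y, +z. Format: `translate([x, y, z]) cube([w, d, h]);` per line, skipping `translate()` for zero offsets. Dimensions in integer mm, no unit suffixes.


cube([3721, 202, 3190]);


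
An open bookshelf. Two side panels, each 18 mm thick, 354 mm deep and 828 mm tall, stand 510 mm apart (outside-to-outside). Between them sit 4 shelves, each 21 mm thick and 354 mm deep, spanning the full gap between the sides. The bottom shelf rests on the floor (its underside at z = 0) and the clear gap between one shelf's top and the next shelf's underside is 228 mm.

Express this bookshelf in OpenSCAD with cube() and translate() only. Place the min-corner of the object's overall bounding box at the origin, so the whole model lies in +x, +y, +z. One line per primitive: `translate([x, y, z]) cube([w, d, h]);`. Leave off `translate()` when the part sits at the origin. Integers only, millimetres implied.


cube([18, 354, 828]);
translate([492, 0, 0]) cube([18, 354, 828]);
translate([18, 0, 0]) cube([474, 354, 21]);
translate([18, 0, 249]) cube([474, 354, 21]);
translate([18, 0, 498]) cube([474, 354, 21]);
translate([18, 0, 747]) cube([474, 354, 21]);


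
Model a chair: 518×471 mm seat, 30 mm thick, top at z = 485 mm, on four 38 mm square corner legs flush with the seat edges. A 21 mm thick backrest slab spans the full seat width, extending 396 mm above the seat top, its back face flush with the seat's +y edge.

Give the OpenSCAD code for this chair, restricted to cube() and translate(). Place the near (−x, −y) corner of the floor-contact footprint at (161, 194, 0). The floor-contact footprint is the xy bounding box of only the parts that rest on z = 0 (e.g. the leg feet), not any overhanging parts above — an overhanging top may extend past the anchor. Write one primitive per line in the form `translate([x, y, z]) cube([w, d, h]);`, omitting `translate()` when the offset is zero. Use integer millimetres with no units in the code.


translate([161, 194, 455]) cube([518, 471, 30]);
translate([161, 194, 0]) cube([38, 38, 455]);
translate([641, 194, 0]) cube([38, 38, 455]);
translate([161, 627, 0]) cube([38, 38, 455]);
translate([641, 627, 0]) cube([38, 38, 455]);
translate([161, 644, 485]) cube([518, 21, 396]);


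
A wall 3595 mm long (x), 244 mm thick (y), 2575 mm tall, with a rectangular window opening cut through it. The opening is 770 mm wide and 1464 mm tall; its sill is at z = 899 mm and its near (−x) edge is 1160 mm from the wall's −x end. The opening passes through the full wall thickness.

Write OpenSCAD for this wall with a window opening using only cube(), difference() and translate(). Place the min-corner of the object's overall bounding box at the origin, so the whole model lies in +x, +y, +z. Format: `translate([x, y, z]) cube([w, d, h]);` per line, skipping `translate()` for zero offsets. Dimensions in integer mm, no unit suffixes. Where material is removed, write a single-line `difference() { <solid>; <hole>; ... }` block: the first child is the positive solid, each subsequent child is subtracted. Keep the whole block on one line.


difference() { cube([3595, 244, 2575]); translate([1160, 0, 899]) cube([770, 244, 1464]); }


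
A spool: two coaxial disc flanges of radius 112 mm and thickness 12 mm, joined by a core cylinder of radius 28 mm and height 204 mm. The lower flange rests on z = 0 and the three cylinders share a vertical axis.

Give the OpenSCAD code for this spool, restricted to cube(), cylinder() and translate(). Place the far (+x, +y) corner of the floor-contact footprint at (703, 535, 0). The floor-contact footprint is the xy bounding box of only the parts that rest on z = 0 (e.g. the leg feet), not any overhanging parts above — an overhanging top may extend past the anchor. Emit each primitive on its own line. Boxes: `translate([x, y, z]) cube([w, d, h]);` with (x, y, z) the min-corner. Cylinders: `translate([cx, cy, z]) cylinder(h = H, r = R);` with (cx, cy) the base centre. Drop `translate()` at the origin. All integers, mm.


translate([591, 423, 0]) cylinder(h = 12, r = 112);
translate([591, 423, 12]) cylinder(h = 204, r = 28);
translate([591, 423, 216]) cylinder(h = 12, r = 112);


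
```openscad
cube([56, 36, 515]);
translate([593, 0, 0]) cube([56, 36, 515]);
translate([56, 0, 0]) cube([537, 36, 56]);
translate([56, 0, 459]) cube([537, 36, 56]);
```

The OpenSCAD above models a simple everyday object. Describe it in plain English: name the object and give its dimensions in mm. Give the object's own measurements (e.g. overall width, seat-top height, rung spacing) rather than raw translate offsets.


A rectangular picture frame lying in the x–z plane (depth along y). The opening is 537 mm wide (x) by 403 mm tall (z), surrounded by a border 56 mm wide on all four sides. The frame is 36 mm deep and is made of two full-height vertical stiles with two horizontal rails fitted between them.


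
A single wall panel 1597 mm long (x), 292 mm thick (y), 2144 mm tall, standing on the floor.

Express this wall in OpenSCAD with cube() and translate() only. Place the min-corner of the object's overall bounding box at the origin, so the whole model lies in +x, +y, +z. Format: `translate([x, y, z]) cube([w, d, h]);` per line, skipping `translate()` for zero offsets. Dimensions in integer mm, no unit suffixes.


cube([1597, 292, 2144]);


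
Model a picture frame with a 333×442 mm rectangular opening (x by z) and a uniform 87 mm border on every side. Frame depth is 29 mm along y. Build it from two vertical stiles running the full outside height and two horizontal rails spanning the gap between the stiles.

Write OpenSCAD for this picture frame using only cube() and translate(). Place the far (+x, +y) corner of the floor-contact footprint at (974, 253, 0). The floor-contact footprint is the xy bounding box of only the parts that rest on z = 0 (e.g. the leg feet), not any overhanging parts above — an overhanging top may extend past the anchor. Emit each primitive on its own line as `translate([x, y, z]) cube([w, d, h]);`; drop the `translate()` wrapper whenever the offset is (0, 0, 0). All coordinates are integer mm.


translate([467, 224, 0]) cube([87, 29, 616]);
translate([887, 224, 0]) cube([87, 29, 616]);
translate([554, 224, 0]) cube([333, 29, 87]);
translate([554, 224, 529]) cube([333, 29, 87]);


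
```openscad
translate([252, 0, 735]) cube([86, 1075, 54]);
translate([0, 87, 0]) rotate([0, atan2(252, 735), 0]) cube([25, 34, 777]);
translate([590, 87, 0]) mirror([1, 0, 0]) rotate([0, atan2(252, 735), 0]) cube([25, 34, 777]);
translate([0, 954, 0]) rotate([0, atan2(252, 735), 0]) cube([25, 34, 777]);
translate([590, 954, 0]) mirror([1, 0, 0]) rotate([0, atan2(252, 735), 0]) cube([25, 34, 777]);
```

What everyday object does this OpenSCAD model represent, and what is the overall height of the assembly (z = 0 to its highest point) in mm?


A sawhorse. The overall height is 789 mm.

A beam across two mirrored pairs of raked legs — a sawhorse. The beam's underside is at z = 735 (matching the legs' vertical rise in atan2(252, 735)) and the beam is 54 mm tall, so its top is at 735 + 54 = 789 mm. The raked legs top out at the beam's underside, so that is the highest point.


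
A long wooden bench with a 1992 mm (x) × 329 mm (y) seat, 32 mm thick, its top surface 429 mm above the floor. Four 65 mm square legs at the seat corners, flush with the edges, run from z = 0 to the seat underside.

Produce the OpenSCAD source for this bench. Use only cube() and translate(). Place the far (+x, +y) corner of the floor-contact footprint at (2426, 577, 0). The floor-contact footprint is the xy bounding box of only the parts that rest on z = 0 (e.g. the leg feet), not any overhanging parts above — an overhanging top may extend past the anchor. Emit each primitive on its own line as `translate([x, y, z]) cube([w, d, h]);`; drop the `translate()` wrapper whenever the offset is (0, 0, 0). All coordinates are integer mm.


translate([434, 248, 397]) cube([1992, 329, 32]);
translate([434, 248, 0]) cube([65, 65, 397]);
translate([434, 512, 0]) cube([65, 65, 397]);
translate([2361, 248, 0]) cube([65, 65, 397]);
translate([2361, 512, 0]) cube([65, 65, 397]);


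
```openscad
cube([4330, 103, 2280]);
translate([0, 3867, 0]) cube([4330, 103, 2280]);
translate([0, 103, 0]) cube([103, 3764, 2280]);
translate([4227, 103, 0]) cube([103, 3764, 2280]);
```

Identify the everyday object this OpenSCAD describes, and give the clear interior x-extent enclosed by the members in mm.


A house (or room) frame. The interior width is 4124 mm.

Four 2280 mm walls enclosing a rectangle with no floor or roof — a room or house frame. Outside width is 4330 mm and wall thickness is 103 mm, so the interior width is 4330 − 2 × 103 = 4124 mm.


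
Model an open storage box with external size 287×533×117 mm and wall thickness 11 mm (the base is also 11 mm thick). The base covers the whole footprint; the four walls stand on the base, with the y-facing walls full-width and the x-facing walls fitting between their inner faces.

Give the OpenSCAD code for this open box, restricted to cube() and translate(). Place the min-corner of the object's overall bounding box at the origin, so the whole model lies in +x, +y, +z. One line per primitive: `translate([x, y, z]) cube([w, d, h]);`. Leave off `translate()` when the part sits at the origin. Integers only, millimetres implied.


cube([287, 533, 11]);
translate([0, 0, 11]) cube([287, 11, 106]);
translate([0, 522, 11]) cube([287, 11, 106]);
translate([0, 11, 11]) cube([11, 511, 106]);
translate([276, 11, 11]) cube([11, 511, 106]);
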